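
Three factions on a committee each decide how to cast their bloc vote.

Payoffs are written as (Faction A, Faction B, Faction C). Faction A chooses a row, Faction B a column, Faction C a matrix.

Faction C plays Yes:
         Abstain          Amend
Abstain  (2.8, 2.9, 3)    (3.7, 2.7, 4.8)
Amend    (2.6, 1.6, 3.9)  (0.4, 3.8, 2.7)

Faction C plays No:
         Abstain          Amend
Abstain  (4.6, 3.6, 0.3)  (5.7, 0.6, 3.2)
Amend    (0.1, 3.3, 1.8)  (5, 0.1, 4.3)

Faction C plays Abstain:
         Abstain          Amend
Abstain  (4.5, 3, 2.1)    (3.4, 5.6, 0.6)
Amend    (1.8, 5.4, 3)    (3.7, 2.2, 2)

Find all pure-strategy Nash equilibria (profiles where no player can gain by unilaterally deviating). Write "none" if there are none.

Pure NE: (Abstain, Abstain, Yes)

Faction A against (Abstain, Yes): payoffs 2.8, 2.6 → best response Abstain.
Faction A against (Abstain, No): payoffs 4.6, 0.1 → best response Abstain.
Faction A against (Abstain, Abstain): payoffs 4.5, 1.8 → best response Abstain.
Faction A against (Amend, Yes): payoffs 3.7, 0.4 → best response Abstain.
Faction A against (Amend, No): payoffs 5.7, 5 → best response Abstain.
Faction A against (Amend, Abstain): payoffs 3.4, 3.7 → best response Amend.
Faction B against (Abstain, Yes): payoffs 2.9, 2.7 → best response Abstain.
Faction B against (Abstain, No): payoffs 3.6, 0.6 → best response Abstain.
Faction B against (Abstain, Abstain): payoffs 3, 5.6 → best response Amend.
Faction B against (Amend, Yes): payoffs 1.6, 3.8 → best response Amend.
Faction B against (Amend, No): payoffs 3.3, 0.1 → best response Abstain.
Faction B against (Amend, Abstain): payoffs 5.4, 2.2 → best response Abstain.
Faction C against (Abstain, Abstain): payoffs 3, 0.3, 2.1 → best response Yes.
Faction C against (Abstain, Amend): payoffs 4.8, 3.2, 0.6 → best response Yes.
Faction C against (Amend, Abstain): payoffs 3.9, 1.8, 3 → best response Yes.
Faction C against (Amend, Amend): payoffs 2.7, 4.3, 2 → best response No.
Mutual best responses: (Abstain, Abstain, Yes).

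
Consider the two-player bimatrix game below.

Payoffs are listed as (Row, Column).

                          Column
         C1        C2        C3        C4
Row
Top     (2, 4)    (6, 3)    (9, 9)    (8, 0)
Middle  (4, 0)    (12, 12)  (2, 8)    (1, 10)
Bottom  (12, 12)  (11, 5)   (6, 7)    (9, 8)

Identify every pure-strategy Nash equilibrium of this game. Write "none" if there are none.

Row against C1: payoffs 2, 4, 12 → best response Bottom.
Row against C2: payoffs 6, 12, 11 → best response Middle.
Row against C3: payoffs 9, 2, 6 → best response Top.
Row against C4: payoffs 8, 1, 9 → best response Bottom.
Column against Top: payoffs 4, 3, 9, 0 → best response C3.
Column against Middle: payoffs 0, 12, 8, 10 → best response C2.
Column against Bottom: payoffs 12, 5, 7, 8 → best response C1.
Mutual best responses: (Top, C3); (Middle, C2); (Bottom, C1).

The pure Nash equilibria are (Top, C3); (Middle, C2); (Bottom, C1).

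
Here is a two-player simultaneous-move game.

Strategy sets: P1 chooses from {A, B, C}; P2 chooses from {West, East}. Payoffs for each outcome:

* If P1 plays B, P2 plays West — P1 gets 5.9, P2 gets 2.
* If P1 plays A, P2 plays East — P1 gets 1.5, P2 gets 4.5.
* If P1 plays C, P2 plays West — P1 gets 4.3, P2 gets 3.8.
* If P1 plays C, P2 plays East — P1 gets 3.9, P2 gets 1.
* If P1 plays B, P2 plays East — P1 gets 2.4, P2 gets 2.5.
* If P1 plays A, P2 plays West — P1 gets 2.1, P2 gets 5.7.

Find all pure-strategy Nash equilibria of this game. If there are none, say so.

none

(A, West): P1 can switch to B (2.1 → 5.9). Not NE.
(A, East): P1 can switch to B (1.5 → 2.4). Not NE.
(B, West): P2 can switch to East (2 → 2.5). Not NE.
(B, East): P1 can switch to C (2.4 → 3.9). Not NE.
(C, West): P1 can switch to B (4.3 → 5.9). Not NE.
(C, East): P2 can switch to West (1 → 3.8). Not NE.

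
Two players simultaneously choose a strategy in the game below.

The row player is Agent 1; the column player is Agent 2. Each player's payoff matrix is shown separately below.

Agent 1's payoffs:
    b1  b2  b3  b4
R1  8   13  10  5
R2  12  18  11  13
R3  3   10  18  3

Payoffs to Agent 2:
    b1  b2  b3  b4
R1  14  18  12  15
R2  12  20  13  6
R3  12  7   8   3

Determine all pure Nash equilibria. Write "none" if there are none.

For each player, find the best response to each opponent profile; mutual best responses are the pure NE.
Agent 1 against b1: payoffs 8, 12, 3 → best response R2.
Agent 1 against b2: payoffs 13, 18, 10 → best response R2.
Agent 1 against b3: payoffs 10, 11, 18 → best response R3.
Agent 1 against b4: payoffs 5, 13, 3 → best response R2.
Agent 2 against R1: payoffs 14, 18, 12, 15 → best response b2.
Agent 2 against R2: payoffs 12, 20, 13, 6 → best response b2.
Agent 2 against R3: payoffs 12, 7, 8, 3 → best response b1.
Mutual best responses: (R2, b2).

Pure NE: (R2, b2)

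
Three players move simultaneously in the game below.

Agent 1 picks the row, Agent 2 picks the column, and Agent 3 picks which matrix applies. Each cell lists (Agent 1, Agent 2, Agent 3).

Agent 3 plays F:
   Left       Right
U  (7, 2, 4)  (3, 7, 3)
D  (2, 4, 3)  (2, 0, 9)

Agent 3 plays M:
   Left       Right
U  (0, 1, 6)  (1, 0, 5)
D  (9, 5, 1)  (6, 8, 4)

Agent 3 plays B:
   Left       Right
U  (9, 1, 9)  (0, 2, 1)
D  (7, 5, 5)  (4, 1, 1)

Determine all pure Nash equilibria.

No pure-strategy Nash equilibrium.

Check each profile: it is a Nash equilibrium iff no player can strictly gain by switching unilaterally.
(U, Left, F): Agent 2 can switch to Right (2 → 7). Not NE.
(U, Left, M): Agent 1 can switch to D (0 → 9). Not NE.
(U, Left, B): Agent 2 can switch to Right (1 → 2). Not NE.
(U, Right, F): Agent 3 can switch to M (3 → 5). Not NE.
(U, Right, M): Agent 1 can switch to D (1 → 6). Not NE.
(U, Right, B): Agent 1 can switch to D (0 → 4). Not NE.
(D, Left, F): Agent 1 can switch to U (2 → 7). Not NE.
(D, Left, M): Agent 2 can switch to Right (5 → 8). Not NE.
(The remaining 4 profiles each have a profitable deviation by the same check.)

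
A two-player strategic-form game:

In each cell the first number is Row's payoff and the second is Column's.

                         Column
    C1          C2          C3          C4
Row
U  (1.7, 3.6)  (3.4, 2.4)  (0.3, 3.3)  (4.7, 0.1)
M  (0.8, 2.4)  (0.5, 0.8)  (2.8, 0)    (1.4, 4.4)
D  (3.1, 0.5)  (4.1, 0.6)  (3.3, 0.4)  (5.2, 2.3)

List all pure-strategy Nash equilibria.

The unique pure-strategy Nash equilibrium is (D, C4).

Row against C1: payoffs 1.7, 0.8, 3.1 → best response D.
Row against C2: payoffs 3.4, 0.5, 4.1 → best response D.
Row against C3: payoffs 0.3, 2.8, 3.3 → best response D.
Row against C4: payoffs 4.7, 1.4, 5.2 → best response D.
Column against U: payoffs 3.6, 2.4, 3.3, 0.1 → best response C1.
Column against M: payoffs 2.4, 0.8, 0, 4.4 → best response C4.
Column against D: payoffs 0.5, 0.6, 0.4, 2.3 → best response C4.
Mutual best responses: (D, C4).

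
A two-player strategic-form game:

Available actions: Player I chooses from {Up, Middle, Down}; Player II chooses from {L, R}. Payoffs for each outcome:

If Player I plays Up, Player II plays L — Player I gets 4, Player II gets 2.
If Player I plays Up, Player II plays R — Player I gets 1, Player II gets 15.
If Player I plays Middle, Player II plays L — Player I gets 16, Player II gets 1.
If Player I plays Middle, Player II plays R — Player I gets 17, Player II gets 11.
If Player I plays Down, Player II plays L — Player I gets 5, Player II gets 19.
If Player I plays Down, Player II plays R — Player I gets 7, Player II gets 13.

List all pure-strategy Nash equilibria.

Player I against L: payoffs 4, 16, 5 → best response Middle.
Player I against R: payoffs 1, 17, 7 → best response Middle.
Player II against Up: payoffs 2, 15 → best response R.
Player II against Middle: payoffs 1, 11 → best response R.
Player II against Down: payoffs 19, 13 → best response L.
Mutual best responses: (Middle, R).

The unique pure-strategy Nash equilibrium is (Middle, R).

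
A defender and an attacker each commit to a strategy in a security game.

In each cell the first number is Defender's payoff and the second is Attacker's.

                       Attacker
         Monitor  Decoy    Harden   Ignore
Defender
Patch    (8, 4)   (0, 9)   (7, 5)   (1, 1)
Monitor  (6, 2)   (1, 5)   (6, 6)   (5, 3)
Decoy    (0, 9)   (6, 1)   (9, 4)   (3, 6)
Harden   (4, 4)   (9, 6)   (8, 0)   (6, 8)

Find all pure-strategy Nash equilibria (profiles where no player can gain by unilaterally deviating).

(Harden, Ignore)

(Patch, Monitor): Attacker can switch to Decoy (4 → 9). Not NE.
(Patch, Decoy): Defender can switch to Monitor (0 → 1). Not NE.
(Patch, Harden): Defender can switch to Decoy (7 → 9). Not NE.
(Patch, Ignore): Defender can switch to Monitor (1 → 5). Not NE.
(Monitor, Monitor): Defender can switch to Patch (6 → 8). Not NE.
(Monitor, Decoy): Defender can switch to Decoy (1 → 6). Not NE.
(Monitor, Harden): Defender can switch to Patch (6 → 7). Not NE.
(Monitor, Ignore): Defender can switch to Harden (5 → 6). Not NE.
(Decoy, Monitor): Defender can switch to Patch (0 → 8). Not NE.
(Decoy, Decoy): Defender can switch to Harden (6 → 9). Not NE.
(Decoy, Harden): Attacker can switch to Monitor (4 → 9). Not NE.
(Decoy, Ignore): Defender can switch to Monitor (3 → 5). Not NE.
(Harden, Ignore): Defender gets 6, best alternative 5; Attacker gets 8, best alternative 6. No profitable deviation — NE.
(The remaining 3 profiles each have a profitable deviation by the same check.)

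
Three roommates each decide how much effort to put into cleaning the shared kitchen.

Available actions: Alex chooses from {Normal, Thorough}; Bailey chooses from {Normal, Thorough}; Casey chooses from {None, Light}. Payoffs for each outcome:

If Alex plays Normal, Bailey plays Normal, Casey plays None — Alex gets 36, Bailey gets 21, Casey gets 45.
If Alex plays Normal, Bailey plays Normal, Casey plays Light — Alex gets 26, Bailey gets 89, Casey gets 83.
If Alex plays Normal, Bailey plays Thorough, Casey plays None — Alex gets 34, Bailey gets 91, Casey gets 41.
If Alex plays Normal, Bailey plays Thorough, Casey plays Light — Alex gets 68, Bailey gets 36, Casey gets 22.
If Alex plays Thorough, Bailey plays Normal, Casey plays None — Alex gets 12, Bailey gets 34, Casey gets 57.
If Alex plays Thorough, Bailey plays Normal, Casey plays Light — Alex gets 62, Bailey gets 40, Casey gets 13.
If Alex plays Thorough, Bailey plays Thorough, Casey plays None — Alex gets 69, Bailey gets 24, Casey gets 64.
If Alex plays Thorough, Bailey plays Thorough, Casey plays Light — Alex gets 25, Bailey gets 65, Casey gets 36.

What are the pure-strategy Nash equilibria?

none

(Normal, Normal, None): Bailey can switch to Thorough (21 → 91). Not NE.
(Normal, Normal, Light): Alex can switch to Thorough (26 → 62). Not NE.
(Normal, Thorough, None): Alex can switch to Thorough (34 → 69). Not NE.
(Normal, Thorough, Light): Bailey can switch to Normal (36 → 89). Not NE.
(Thorough, Normal, None): Alex can switch to Normal (12 → 36). Not NE.
(Thorough, Normal, Light): Bailey can switch to Thorough (40 → 65). Not NE.
(Thorough, Thorough, None): Bailey can switch to Normal (24 → 34). Not NE.
(Thorough, Thorough, Light): Alex can switch to Normal (25 → 68). Not NE.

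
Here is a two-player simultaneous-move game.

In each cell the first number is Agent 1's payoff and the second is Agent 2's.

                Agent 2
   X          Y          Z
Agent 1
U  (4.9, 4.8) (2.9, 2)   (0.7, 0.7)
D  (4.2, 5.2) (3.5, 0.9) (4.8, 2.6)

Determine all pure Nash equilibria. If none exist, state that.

Pure NE: (U, X)

Agent 1 against X: payoffs 4.9, 4.2 → best response U.
Agent 1 against Y: payoffs 2.9, 3.5 → best response D.
Agent 1 against Z: payoffs 0.7, 4.8 → best response D.
Agent 2 against U: payoffs 4.8, 2, 0.7 → best response X.
Agent 2 against D: payoffs 5.2, 0.9, 2.6 → best response X.
Mutual best responses: (U, X).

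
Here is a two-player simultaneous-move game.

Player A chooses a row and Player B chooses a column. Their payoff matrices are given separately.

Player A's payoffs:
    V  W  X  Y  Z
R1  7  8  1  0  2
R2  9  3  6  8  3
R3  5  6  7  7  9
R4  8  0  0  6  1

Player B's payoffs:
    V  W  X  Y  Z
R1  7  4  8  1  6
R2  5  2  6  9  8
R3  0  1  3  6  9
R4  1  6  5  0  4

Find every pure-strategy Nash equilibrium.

Player A against V: payoffs 7, 9, 5, 8 → best response R2.
Player A against W: payoffs 8, 3, 6, 0 → best response R1.
Player A against X: payoffs 1, 6, 7, 0 → best response R3.
Player A against Y: payoffs 0, 8, 7, 6 → best response R2.
Player A against Z: payoffs 2, 3, 9, 1 → best response R3.
Player B against R1: payoffs 7, 4, 8, 1, 6 → best response X.
Player B against R2: payoffs 5, 2, 6, 9, 8 → best response Y.
Player B against R3: payoffs 0, 1, 3, 6, 9 → best response Z.
Player B against R4: payoffs 1, 6, 5, 0, 4 → best response W.
Mutual best responses: (R2, Y); (R3, Z).

Pure-strategy Nash equilibria: (R2, Y) and (R3, Z)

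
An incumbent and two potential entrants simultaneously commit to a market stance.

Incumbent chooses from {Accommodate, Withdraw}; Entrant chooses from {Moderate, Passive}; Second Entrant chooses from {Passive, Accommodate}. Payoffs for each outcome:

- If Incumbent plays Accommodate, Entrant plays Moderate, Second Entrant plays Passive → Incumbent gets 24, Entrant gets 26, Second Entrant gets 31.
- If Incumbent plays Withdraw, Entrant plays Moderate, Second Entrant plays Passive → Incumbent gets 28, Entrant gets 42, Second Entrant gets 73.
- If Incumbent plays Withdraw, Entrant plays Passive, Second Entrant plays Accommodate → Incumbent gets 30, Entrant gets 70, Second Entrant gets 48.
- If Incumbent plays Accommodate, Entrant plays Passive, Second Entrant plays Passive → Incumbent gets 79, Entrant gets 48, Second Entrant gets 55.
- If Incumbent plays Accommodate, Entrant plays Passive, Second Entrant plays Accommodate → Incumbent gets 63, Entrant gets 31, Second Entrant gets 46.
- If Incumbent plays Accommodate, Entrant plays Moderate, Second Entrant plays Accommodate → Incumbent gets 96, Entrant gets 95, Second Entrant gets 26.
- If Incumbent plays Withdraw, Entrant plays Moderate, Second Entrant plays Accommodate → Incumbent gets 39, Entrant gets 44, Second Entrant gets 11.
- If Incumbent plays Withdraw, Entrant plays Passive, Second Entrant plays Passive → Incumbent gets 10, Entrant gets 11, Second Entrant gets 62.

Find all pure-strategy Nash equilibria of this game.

Incumbent against (Moderate, Passive): payoffs 24, 28 → best response Withdraw.
Incumbent against (Moderate, Accommodate): payoffs 96, 39 → best response Accommodate.
Incumbent against (Passive, Passive): payoffs 79, 10 → best response Accommodate.
Incumbent against (Passive, Accommodate): payoffs 63, 30 → best response Accommodate.
Entrant against (Accommodate, Passive): payoffs 26, 48 → best response Passive.
Entrant against (Accommodate, Accommodate): payoffs 95, 31 → best response Moderate.
Entrant against (Withdraw, Passive): payoffs 42, 11 → best response Moderate.
Entrant against (Withdraw, Accommodate): payoffs 44, 70 → best response Passive.
Second Entrant against (Accommodate, Moderate): payoffs 31, 26 → best response Passive.
Second Entrant against (Accommodate, Passive): payoffs 55, 46 → best response Passive.
Second Entrant against (Withdraw, Moderate): payoffs 73, 11 → best response Passive.
Second Entrant against (Withdraw, Passive): payoffs 62, 48 → best response Passive.
Mutual best responses: (Accommodate, Passive, Passive); (Withdraw, Moderate, Passive).

Pure-strategy Nash equilibria: (Accommodate, Passive, Passive), (Withdraw, Moderate, Passive)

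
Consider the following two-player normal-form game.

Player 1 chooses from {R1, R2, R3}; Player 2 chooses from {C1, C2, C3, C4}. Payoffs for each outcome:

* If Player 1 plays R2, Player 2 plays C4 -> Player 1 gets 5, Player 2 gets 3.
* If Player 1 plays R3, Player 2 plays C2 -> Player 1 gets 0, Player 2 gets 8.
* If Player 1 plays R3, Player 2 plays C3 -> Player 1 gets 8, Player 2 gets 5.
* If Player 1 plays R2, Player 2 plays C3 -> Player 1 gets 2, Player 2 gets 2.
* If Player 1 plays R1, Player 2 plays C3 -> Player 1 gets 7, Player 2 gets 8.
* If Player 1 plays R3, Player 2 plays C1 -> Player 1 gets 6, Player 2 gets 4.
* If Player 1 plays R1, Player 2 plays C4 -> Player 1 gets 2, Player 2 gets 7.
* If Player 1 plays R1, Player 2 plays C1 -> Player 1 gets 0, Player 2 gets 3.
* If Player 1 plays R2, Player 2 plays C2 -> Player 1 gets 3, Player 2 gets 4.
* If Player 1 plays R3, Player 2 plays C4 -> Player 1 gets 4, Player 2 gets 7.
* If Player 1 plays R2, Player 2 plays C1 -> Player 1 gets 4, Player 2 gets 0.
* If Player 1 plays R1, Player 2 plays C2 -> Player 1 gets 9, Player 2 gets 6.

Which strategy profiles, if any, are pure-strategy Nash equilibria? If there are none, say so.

none

Player 1 against C1: payoffs 0, 4, 6 → best response R3.
Player 1 against C2: payoffs 9, 3, 0 → best response R1.
Player 1 against C3: payoffs 7, 2, 8 → best response R3.
Player 1 against C4: payoffs 2, 5, 4 → best response R2.
Player 2 against R1: payoffs 3, 6, 8, 7 → best response C3.
Player 2 against R2: payoffs 0, 4, 2, 3 → best response C2.
Player 2 against R3: payoffs 4, 8, 5, 7 → best response C2.
No profile is a mutual best response for all players.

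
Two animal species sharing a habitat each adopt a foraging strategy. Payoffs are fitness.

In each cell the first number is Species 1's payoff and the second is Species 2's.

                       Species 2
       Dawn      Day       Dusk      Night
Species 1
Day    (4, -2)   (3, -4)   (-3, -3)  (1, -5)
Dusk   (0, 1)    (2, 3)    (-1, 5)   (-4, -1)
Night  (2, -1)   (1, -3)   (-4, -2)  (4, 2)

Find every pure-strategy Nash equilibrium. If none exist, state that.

(Day, Dawn): Species 1 gets 4, best alternative 2; Species 2 gets -2, best alternative -3. No profitable deviation — NE.
(Day, Day): Species 2 can switch to Dawn (-4 → -2). Not NE.
(Day, Dusk): Species 1 can switch to Dusk (-3 → -1). Not NE.
(Day, Night): Species 1 can switch to Night (1 → 4). Not NE.
(Dusk, Dawn): Species 1 can switch to Day (0 → 4). Not NE.
(Dusk, Day): Species 1 can switch to Day (2 → 3). Not NE.
(Dusk, Dusk): Species 1 gets -1, best alternative -3; Species 2 gets 5, best alternative 3. No profitable deviation — NE.
(Dusk, Night): Species 1 can switch to Day (-4 → 1). Not NE.
(Night, Dawn): Species 1 can switch to Day (2 → 4). Not NE.
(Night, Day): Species 1 can switch to Day (1 → 3). Not NE.
(Night, Dusk): Species 1 can switch to Day (-4 → -3). Not NE.
(Night, Night): Species 1 gets 4, best alternative 1; Species 2 gets 2, best alternative -1. No profitable deviation — NE.

Pure-strategy Nash equilibria: (Day, Dawn) and (Dusk, Dusk) and (Night, Night)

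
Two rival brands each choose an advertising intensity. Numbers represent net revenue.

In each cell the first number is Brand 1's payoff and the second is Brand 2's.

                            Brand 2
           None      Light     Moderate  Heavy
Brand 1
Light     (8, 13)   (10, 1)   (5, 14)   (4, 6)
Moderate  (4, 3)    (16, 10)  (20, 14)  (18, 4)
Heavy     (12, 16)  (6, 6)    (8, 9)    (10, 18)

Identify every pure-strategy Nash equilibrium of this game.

Pure NE: (Moderate, Moderate)

(Light, None): Brand 1 can switch to Heavy (8 → 12). Not NE.
(Light, Light): Brand 1 can switch to Moderate (10 → 16). Not NE.
(Light, Moderate): Brand 1 can switch to Moderate (5 → 20). Not NE.
(Light, Heavy): Brand 1 can switch to Moderate (4 → 18). Not NE.
(Moderate, None): Brand 1 can switch to Light (4 → 8). Not NE.
(Moderate, Light): Brand 2 can switch to Moderate (10 → 14). Not NE.
(Moderate, Moderate): Brand 1 gets 20, best alternative 8; Brand 2 gets 14, best alternative 10. No profitable deviation — NE.
(Moderate, Heavy): Brand 2 can switch to Light (4 → 10). Not NE.
(Heavy, None): Brand 2 can switch to Heavy (16 → 18). Not NE.
(The remaining 3 profiles each have a profitable deviation by the same check.)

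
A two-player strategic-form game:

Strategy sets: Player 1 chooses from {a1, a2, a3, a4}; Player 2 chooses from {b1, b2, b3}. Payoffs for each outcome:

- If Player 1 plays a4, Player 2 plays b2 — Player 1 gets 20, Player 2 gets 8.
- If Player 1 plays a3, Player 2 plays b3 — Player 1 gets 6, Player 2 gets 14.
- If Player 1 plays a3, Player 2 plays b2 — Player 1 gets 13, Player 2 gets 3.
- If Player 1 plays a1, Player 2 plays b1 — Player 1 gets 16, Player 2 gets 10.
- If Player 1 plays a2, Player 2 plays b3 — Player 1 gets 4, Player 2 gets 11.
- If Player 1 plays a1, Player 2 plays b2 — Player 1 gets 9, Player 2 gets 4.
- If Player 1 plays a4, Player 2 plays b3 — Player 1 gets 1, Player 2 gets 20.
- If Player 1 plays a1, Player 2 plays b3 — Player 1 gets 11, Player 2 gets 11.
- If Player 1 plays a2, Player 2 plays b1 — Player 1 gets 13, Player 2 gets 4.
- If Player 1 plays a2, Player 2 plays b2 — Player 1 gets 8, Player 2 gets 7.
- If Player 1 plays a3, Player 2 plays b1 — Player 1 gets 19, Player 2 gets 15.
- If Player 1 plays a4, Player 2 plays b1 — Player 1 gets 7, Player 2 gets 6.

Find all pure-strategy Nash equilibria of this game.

Player 1 against b1: payoffs 16, 13, 19, 7 → best response a3.
Player 1 against b2: payoffs 9, 8, 13, 20 → best response a4.
Player 1 against b3: payoffs 11, 4, 6, 1 → best response a1.
Player 2 against a1: payoffs 10, 4, 11 → best response b3.
Player 2 against a2: payoffs 4, 7, 11 → best response b3.
Player 2 against a3: payoffs 15, 3, 14 → best response b1.
Player 2 against a4: payoffs 6, 8, 20 → best response b3.
Mutual best responses: (a1, b3); (a3, b1).

(a1, b3), (a3, b1)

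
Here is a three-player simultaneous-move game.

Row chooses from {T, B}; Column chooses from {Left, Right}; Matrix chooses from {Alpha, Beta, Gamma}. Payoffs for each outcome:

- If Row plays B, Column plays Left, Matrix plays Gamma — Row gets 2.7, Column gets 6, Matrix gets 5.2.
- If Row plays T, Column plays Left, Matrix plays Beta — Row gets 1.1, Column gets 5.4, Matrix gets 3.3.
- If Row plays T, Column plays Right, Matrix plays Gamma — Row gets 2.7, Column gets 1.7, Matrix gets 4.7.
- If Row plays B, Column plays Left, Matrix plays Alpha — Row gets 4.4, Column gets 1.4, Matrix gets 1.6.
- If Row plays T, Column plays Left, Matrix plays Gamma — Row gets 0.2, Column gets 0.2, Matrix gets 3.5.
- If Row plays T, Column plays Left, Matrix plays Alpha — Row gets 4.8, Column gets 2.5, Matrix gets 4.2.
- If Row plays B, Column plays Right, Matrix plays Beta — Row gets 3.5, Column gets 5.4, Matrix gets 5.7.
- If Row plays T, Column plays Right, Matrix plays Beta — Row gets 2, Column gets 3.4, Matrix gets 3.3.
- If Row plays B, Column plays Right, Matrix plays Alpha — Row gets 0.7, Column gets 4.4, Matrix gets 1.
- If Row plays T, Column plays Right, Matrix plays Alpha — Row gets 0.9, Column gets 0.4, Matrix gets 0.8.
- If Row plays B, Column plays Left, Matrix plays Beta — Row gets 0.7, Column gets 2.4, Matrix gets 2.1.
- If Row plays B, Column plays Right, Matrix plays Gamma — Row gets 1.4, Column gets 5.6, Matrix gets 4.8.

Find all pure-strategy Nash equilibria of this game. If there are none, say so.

Mark each player's best response to every combination of opponents' strategies; a profile where every player is best-responding is a pure Nash equilibrium.
Row against (Left, Alpha): payoffs 4.8, 4.4 → best response T.
Row against (Left, Beta): payoffs 1.1, 0.7 → best response T.
Row against (Left, Gamma): payoffs 0.2, 2.7 → best response B.
Row against (Right, Alpha): payoffs 0.9, 0.7 → best response T.
Row against (Right, Beta): payoffs 2, 3.5 → best response B.
Row against (Right, Gamma): payoffs 2.7, 1.4 → best response T.
Column against (T, Alpha): payoffs 2.5, 0.4 → best response Left.
Column against (T, Beta): payoffs 5.4, 3.4 → best response Left.
Column against (T, Gamma): payoffs 0.2, 1.7 → best response Right.
Column against (B, Alpha): payoffs 1.4, 4.4 → best response Right.
Column against (B, Beta): payoffs 2.4, 5.4 → best response Right.
Column against (B, Gamma): payoffs 6, 5.6 → best response Left.
Matrix against (T, Left): payoffs 4.2, 3.3, 3.5 → best response Alpha.
Matrix against (T, Right): payoffs 0.8, 3.3, 4.7 → best response Gamma.
Matrix against (B, Left): payoffs 1.6, 2.1, 5.2 → best response Gamma.
Matrix against (B, Right): payoffs 1, 5.7, 4.8 → best response Beta.
Mutual best responses: (T, Left, Alpha); (T, Right, Gamma); (B, Left, Gamma); (B, Right, Beta).

The pure Nash equilibria are (T, Left, Alpha); (T, Right, Gamma); (B, Left, Gamma); (B, Right, Beta).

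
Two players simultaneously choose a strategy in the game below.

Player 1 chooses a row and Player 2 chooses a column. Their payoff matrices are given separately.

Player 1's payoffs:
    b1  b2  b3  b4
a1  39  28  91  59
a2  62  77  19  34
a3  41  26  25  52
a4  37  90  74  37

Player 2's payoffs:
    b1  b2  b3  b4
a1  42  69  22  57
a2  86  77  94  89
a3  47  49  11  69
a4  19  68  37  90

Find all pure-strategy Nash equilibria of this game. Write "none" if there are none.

Player 1 against b1: payoffs 39, 62, 41, 37 → best response a2.
Player 1 against b2: payoffs 28, 77, 26, 90 → best response a4.
Player 1 against b3: payoffs 91, 19, 25, 74 → best response a1.
Player 1 against b4: payoffs 59, 34, 52, 37 → best response a1.
Player 2 against a1: payoffs 42, 69, 22, 57 → best response b2.
Player 2 against a2: payoffs 86, 77, 94, 89 → best response b3.
Player 2 against a3: payoffs 47, 49, 11, 69 → best response b4.
Player 2 against a4: payoffs 19, 68, 37, 90 → best response b4.
No profile is a mutual best response for all players.

none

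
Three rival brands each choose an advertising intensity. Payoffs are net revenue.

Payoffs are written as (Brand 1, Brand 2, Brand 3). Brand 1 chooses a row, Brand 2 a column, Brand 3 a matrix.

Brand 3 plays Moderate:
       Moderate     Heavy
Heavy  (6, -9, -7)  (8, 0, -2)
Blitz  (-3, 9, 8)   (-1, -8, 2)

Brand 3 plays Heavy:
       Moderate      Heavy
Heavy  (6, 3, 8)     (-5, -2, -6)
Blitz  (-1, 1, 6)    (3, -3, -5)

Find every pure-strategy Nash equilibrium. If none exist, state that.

Brand 1 against (Moderate, Moderate): payoffs 6, -3 → best response Heavy.
Brand 1 against (Moderate, Heavy): payoffs 6, -1 → best response Heavy.
Brand 1 against (Heavy, Moderate): payoffs 8, -1 → best response Heavy.
Brand 1 against (Heavy, Heavy): payoffs -5, 3 → best response Blitz.
Brand 2 against (Heavy, Moderate): payoffs -9, 0 → best response Heavy.
Brand 2 against (Heavy, Heavy): payoffs 3, -2 → best response Moderate.
Brand 2 against (Blitz, Moderate): payoffs 9, -8 → best response Moderate.
Brand 2 against (Blitz, Heavy): payoffs 1, -3 → best response Moderate.
Brand 3 against (Heavy, Moderate): payoffs -7, 8 → best response Heavy.
Brand 3 against (Heavy, Heavy): payoffs -2, -6 → best response Moderate.
Brand 3 against (Blitz, Moderate): payoffs 8, 6 → best response Moderate.
Brand 3 against (Blitz, Heavy): payoffs 2, -5 → best response Moderate.
Mutual best responses: (Heavy, Moderate, Heavy); (Heavy, Heavy, Moderate).

Pure-strategy Nash equilibria: (Heavy, Moderate, Heavy) and (Heavy, Heavy, Moderate)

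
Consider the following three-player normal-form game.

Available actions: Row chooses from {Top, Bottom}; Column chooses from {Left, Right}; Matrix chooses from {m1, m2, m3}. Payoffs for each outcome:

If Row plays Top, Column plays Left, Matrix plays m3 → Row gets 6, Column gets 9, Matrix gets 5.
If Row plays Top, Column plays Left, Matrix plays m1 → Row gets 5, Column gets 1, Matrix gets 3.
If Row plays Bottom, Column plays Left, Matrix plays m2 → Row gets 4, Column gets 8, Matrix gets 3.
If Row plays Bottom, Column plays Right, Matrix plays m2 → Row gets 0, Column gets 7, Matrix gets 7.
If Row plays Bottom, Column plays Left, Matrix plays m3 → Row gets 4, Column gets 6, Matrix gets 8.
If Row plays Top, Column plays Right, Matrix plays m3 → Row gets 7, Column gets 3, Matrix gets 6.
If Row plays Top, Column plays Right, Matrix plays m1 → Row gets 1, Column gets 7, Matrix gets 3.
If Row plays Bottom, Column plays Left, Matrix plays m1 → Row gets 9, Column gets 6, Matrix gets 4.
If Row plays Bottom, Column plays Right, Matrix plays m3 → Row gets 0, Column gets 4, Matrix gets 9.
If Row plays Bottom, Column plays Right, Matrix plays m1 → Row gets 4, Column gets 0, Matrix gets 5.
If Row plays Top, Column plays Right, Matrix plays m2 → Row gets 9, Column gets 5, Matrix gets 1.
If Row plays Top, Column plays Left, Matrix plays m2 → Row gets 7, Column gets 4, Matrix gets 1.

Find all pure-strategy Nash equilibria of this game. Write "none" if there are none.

Row against (Left, m1): payoffs 5, 9 → best response Bottom.
Row against (Left, m2): payoffs 7, 4 → best response Top.
Row against (Left, m3): payoffs 6, 4 → best response Top.
Row against (Right, m1): payoffs 1, 4 → best response Bottom.
Row against (Right, m2): payoffs 9, 0 → best response Top.
Row against (Right, m3): payoffs 7, 0 → best response Top.
Column against (Top, m1): payoffs 1, 7 → best response Right.
Column against (Top, m2): payoffs 4, 5 → best response Right.
Column against (Top, m3): payoffs 9, 3 → best response Left.
Column against (Bottom, m1): payoffs 6, 0 → best response Left.
Column against (Bottom, m2): payoffs 8, 7 → best response Left.
Column against (Bottom, m3): payoffs 6, 4 → best response Left.
Matrix against (Top, Left): payoffs 3, 1, 5 → best response m3.
Matrix against (Top, Right): payoffs 3, 1, 6 → best response m3.
Matrix against (Bottom, Left): payoffs 4, 3, 8 → best response m3.
Matrix against (Bottom, Right): payoffs 5, 7, 9 → best response m3.
Mutual best responses: (Top, Left, m3).

The unique pure-strategy Nash equilibrium is (Top, Left, m3).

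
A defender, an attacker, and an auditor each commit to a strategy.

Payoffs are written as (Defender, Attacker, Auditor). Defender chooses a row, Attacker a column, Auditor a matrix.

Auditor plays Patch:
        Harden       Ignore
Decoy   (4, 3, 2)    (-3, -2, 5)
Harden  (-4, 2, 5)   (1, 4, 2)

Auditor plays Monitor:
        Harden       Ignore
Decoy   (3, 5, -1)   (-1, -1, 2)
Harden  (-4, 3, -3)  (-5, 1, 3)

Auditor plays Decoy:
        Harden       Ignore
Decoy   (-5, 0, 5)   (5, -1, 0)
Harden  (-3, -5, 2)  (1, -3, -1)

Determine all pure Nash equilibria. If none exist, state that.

Mark each player's best response to every combination of opponents' strategies; a profile where every player is best-responding is a pure Nash equilibrium.
Defender against (Harden, Patch): payoffs 4, -4 → best response Decoy.
Defender against (Harden, Monitor): payoffs 3, -4 → best response Decoy.
Defender against (Harden, Decoy): payoffs -5, -3 → best response Harden.
Defender against (Ignore, Patch): payoffs -3, 1 → best response Harden.
Defender against (Ignore, Monitor): payoffs -1, -5 → best response Decoy.
Defender against (Ignore, Decoy): payoffs 5, 1 → best response Decoy.
Attacker against (Decoy, Patch): payoffs 3, -2 → best response Harden.
Attacker against (Decoy, Monitor): payoffs 5, -1 → best response Harden.
Attacker against (Decoy, Decoy): payoffs 0, -1 → best response Harden.
Attacker against (Harden, Patch): payoffs 2, 4 → best response Ignore.
Attacker against (Harden, Monitor): payoffs 3, 1 → best response Harden.
Attacker against (Harden, Decoy): payoffs -5, -3 → best response Ignore.
Auditor against (Decoy, Harden): payoffs 2, -1, 5 → best response Decoy.
Auditor against (Decoy, Ignore): payoffs 5, 2, 0 → best response Patch.
Auditor against (Harden, Harden): payoffs 5, -3, 2 → best response Patch.
Auditor against (Harden, Ignore): payoffs 2, 3, -1 → best response Monitor.
No profile is a mutual best response for all players.

No pure-strategy Nash equilibrium.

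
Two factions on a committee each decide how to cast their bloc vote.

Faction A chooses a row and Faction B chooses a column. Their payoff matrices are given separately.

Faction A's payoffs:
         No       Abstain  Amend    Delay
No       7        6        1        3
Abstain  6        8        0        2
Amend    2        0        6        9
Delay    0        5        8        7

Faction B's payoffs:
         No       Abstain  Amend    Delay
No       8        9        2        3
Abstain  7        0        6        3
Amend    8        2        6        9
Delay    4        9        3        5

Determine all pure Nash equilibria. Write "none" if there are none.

Faction A against No: payoffs 7, 6, 2, 0 → best response No.
Faction A against Abstain: payoffs 6, 8, 0, 5 → best response Abstain.
Faction A against Amend: payoffs 1, 0, 6, 8 → best response Delay.
Faction A against Delay: payoffs 3, 2, 9, 7 → best response Amend.
Faction B against No: payoffs 8, 9, 2, 3 → best response Abstain.
Faction B against Abstain: payoffs 7, 0, 6, 3 → best response No.
Faction B against Amend: payoffs 8, 2, 6, 9 → best response Delay.
Faction B against Delay: payoffs 4, 9, 3, 5 → best response Abstain.
Mutual best responses: (Amend, Delay).

Pure NE: (Amend, Delay)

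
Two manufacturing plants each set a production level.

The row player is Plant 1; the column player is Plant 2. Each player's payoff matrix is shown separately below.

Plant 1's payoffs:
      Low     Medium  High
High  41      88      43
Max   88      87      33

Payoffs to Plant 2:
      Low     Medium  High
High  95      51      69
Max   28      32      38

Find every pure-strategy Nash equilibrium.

No pure-strategy Nash equilibrium.

(High, Low): Plant 1 can switch to Max (41 → 88). Not NE.
(High, Medium): Plant 2 can switch to Low (51 → 95). Not NE.
(High, High): Plant 2 can switch to Low (69 → 95). Not NE.
(Max, Low): Plant 2 can switch to Medium (28 → 32). Not NE.
(Max, Medium): Plant 1 can switch to High (87 → 88). Not NE.
(Max, High): Plant 1 can switch to High (33 → 43). Not NE.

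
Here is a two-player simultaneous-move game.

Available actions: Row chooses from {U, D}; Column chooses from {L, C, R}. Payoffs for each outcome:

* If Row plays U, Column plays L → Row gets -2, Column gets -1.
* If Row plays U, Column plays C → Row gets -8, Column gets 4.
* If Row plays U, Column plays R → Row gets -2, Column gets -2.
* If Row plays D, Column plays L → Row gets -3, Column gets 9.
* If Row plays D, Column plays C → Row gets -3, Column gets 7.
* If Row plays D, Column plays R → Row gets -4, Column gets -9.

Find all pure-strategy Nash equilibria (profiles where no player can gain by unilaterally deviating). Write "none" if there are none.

No pure-strategy Nash equilibrium.

Mark each player's best response to every combination of opponents' strategies; a profile where every player is best-responding is a pure Nash equilibrium.
Row against L: payoffs -2, -3 → best response U.
Row against C: payoffs -8, -3 → best response D.
Row against R: payoffs -2, -4 → best response U.
Column against U: payoffs -1, 4, -2 → best response C.
Column against D: payoffs 9, 7, -9 → best response L.
No profile is a mutual best response for all players.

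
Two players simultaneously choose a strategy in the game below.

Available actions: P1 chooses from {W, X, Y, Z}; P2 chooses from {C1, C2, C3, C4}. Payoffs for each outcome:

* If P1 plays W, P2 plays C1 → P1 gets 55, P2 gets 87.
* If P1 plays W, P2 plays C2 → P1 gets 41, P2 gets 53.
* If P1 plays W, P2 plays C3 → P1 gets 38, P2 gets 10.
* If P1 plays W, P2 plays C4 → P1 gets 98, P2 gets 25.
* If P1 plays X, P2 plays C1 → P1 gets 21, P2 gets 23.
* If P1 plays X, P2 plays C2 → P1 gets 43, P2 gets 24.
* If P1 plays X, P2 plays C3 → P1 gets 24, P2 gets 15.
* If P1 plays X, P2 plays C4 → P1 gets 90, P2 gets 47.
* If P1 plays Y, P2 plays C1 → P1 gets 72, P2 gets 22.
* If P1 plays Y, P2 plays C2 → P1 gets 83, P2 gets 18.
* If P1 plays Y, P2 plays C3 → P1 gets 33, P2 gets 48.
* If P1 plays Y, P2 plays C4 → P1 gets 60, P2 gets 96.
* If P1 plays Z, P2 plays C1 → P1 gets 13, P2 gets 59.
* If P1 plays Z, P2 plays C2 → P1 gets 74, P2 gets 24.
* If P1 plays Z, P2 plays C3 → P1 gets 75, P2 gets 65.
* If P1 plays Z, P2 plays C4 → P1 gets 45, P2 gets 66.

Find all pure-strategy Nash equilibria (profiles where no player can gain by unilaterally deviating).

No pure-strategy Nash equilibrium.

P1 against C1: payoffs 55, 21, 72, 13 → best response Y.
P1 against C2: payoffs 41, 43, 83, 74 → best response Y.
P1 against C3: payoffs 38, 24, 33, 75 → best response Z.
P1 against C4: payoffs 98, 90, 60, 45 → best response W.
P2 against W: payoffs 87, 53, 10, 25 → best response C1.
P2 against X: payoffs 23, 24, 15, 47 → best response C4.
P2 against Y: payoffs 22, 18, 48, 96 → best response C4.
P2 against Z: payoffs 59, 24, 65, 66 → best response C4.
No profile is a mutual best response for all players.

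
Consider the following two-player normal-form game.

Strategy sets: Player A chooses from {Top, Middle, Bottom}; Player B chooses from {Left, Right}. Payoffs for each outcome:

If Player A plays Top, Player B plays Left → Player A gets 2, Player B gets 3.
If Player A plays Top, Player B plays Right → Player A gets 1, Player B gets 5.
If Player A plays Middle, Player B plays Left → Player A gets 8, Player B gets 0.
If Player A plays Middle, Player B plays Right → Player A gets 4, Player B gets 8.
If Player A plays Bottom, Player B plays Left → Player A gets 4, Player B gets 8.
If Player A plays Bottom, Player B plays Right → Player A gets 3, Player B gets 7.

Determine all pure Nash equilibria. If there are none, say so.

Mark each player's best response to every combination of opponents' strategies; a profile where every player is best-responding is a pure Nash equilibrium.
Player A against Left: payoffs 2, 8, 4 → best response Middle.
Player A against Right: payoffs 1, 4, 3 → best response Middle.
Player B against Top: payoffs 3, 5 → best response Right.
Player B against Middle: payoffs 0, 8 → best response Right.
Player B against Bottom: payoffs 8, 7 → best response Left.
Mutual best responses: (Middle, Right).

Pure NE: (Middle, Right)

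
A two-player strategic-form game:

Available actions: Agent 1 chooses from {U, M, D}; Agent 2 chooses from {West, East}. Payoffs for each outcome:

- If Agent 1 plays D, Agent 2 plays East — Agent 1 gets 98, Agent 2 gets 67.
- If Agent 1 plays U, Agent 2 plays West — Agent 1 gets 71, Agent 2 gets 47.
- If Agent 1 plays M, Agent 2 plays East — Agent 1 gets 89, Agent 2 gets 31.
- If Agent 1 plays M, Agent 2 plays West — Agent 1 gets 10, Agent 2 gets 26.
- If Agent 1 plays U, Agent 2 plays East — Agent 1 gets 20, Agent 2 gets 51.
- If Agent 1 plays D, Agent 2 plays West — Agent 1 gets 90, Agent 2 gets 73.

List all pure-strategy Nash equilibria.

For each player, find the best response to each opponent profile; mutual best responses are the pure NE.
Agent 1 against West: payoffs 71, 10, 90 → best response D.
Agent 1 against East: payoffs 20, 89, 98 → best response D.
Agent 2 against U: payoffs 47, 51 → best response East.
Agent 2 against M: payoffs 26, 31 → best response East.
Agent 2 against D: payoffs 73, 67 → best response West.
Mutual best responses: (D, West).

Pure NE: (D, West)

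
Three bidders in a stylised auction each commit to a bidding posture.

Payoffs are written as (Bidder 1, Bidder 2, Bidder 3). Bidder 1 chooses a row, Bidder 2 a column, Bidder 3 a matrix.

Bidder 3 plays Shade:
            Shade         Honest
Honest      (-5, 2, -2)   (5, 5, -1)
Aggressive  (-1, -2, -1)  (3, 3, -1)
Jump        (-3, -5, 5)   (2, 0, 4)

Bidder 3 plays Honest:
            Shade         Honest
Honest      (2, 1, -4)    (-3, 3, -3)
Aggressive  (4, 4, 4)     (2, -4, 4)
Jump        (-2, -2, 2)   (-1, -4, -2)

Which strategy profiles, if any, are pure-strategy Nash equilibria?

Bidder 1 against (Shade, Shade): payoffs -5, -1, -3 → best response Aggressive.
Bidder 1 against (Shade, Honest): payoffs 2, 4, -2 → best response Aggressive.
Bidder 1 against (Honest, Shade): payoffs 5, 3, 2 → best response Honest.
Bidder 1 against (Honest, Honest): payoffs -3, 2, -1 → best response Aggressive.
Bidder 2 against (Honest, Shade): payoffs 2, 5 → best response Honest.
Bidder 2 against (Honest, Honest): payoffs 1, 3 → best response Honest.
Bidder 2 against (Aggressive, Shade): payoffs -2, 3 → best response Honest.
Bidder 2 against (Aggressive, Honest): payoffs 4, -4 → best response Shade.
Bidder 2 against (Jump, Shade): payoffs -5, 0 → best response Honest.
Bidder 2 against (Jump, Honest): payoffs -2, -4 → best response Shade.
Bidder 3 against (Honest, Shade): payoffs -2, -4 → best response Shade.
Bidder 3 against (Honest, Honest): payoffs -1, -3 → best response Shade.
Bidder 3 against (Aggressive, Shade): payoffs -1, 4 → best response Honest.
Bidder 3 against (Aggressive, Honest): payoffs -1, 4 → best response Honest.
Bidder 3 against (Jump, Shade): payoffs 5, 2 → best response Shade.
Bidder 3 against (Jump, Honest): payoffs 4, -2 → best response Shade.
Mutual best responses: (Honest, Honest, Shade); (Aggressive, Shade, Honest).

(Honest, Honest, Shade) and (Aggressive, Shade, Honest)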